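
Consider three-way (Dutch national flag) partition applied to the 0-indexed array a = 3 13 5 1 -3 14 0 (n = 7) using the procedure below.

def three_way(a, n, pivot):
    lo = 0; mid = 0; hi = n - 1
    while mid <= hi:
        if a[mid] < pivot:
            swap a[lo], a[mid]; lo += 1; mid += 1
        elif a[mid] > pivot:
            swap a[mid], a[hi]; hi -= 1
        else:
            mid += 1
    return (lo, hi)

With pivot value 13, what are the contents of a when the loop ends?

lo=0 mid=0 hi=6
3<13: swap(0,0), lo=1 mid=1 ⇒ 3 13 5 1 -3 14 0
13=13: mid=2
5<13: swap(1,2), lo=2 mid=3 ⇒ 3 5 13 1 -3 14 0
1<13: swap(2,3), lo=3 mid=4 ⇒ 3 5 1 13 -3 14 0
-3<13: swap(3,4), lo=4 mid=5 ⇒ 3 5 1 -3 13 14 0
14>13: swap(5,6), hi=5 ⇒ 3 5 1 -3 13 0 14
0<13: swap(4,5), lo=5 mid=6 ⇒ 3 5 1 -3 0 13 14
done. lo=5 hi=5; a=3 5 1 -3 0 13 14

3 5 1 -3 0 13 14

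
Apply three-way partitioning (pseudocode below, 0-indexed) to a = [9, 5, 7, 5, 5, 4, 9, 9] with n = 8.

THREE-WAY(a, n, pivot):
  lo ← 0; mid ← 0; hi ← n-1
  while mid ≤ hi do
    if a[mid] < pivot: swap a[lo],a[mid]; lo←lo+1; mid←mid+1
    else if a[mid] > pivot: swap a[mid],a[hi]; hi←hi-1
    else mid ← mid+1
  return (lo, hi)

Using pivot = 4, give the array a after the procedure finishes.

[4, 7, 5, 5, 5, 9, 9, 9]

lo=0 mid=0 hi=7
9>4: swap(0,7), hi=6 ⇒ [9, 5, 7, 5, 5, 4, 9, 9]
9>4: swap(0,6), hi=5 ⇒ [9, 5, 7, 5, 5, 4, 9, 9]
9>4: swap(0,5), hi=4 ⇒ [4, 5, 7, 5, 5, 9, 9, 9]
4=4: mid=1
5>4: swap(1,4), hi=3 ⇒ [4, 5, 7, 5, 5, 9, 9, 9]
5>4: swap(1,3), hi=2 ⇒ [4, 5, 7, 5, 5, 9, 9, 9]
5>4: swap(1,2), hi=1 ⇒ [4, 7, 5, 5, 5, 9, 9, 9]
7>4: swap(1,1), hi=0 ⇒ [4, 7, 5, 5, 5, 9, 9, 9]
done. lo=0 hi=0; a=[4, 7, 5, 5, 5, 9, 9, 9]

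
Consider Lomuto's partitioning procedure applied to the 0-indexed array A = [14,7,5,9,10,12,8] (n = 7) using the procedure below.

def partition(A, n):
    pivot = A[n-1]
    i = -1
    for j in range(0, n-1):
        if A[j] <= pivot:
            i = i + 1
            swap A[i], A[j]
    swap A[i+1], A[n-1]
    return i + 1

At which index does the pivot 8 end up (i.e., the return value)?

2

pivot=8, i=-1
j=0: 14>8, skip
j=1: 7≤8, i=0, swap(0,1) ⇒ [7,14,5,9,10,12,8]
j=2: 5≤8, i=1, swap(1,2) ⇒ [7,5,14,9,10,12,8]
j=3: 9>8, skip
j=4: 10>8, skip
j=5: 12>8, skip
swap(2,6) ⇒ [7,5,8,9,10,12,14]; return 2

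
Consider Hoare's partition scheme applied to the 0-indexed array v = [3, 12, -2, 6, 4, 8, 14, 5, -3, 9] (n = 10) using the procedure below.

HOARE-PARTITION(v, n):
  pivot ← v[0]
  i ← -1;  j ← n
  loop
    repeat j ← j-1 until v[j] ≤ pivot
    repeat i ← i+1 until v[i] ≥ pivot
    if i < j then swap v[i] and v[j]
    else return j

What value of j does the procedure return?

1

pivot=3
j stops at 8 (-3), i stops at 0 (3); swap ⇒ [-3, 12, -2, 6, 4, 8, 14, 5, 3, 9]
j stops at 2 (-2), i stops at 1 (12); swap ⇒ [-3, -2, 12, 6, 4, 8, 14, 5, 3, 9]
j stops at 1, i stops at 2; i≥j ⇒ return 1. v=[-3, -2, 12, 6, 4, 8, 14, 5, 3, 9]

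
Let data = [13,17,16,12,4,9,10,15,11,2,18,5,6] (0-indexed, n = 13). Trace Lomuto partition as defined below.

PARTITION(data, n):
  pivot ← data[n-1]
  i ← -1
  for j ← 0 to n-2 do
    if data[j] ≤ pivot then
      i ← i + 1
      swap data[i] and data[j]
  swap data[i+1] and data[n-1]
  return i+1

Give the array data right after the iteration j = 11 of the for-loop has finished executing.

pivot=6, i=-1
j=0: 13>6, skip
j=1: 17>6, skip
j=2: 16>6, skip
j=3: 12>6, skip
j=4: 4≤6, i=0, swap(0,4) ⇒ [4,17,16,12,13,9,10,15,11,2,18,5,6]
j=5: 9>6, skip
j=6: 10>6, skip
j=7: 15>6, skip
j=8: 11>6, skip
j=9: 2≤6, i=1, swap(1,9) ⇒ [4,2,16,12,13,9,10,15,11,17,18,5,6]
j=10: 18>6, skip
j=11: 5≤6, i=2, swap(2,11) ⇒ [4,2,5,12,13,9,10,15,11,17,18,16,6]
(after j=11) data = [4,2,5,12,13,9,10,15,11,17,18,16,6]

[4,2,5,12,13,9,10,15,11,17,18,16,6]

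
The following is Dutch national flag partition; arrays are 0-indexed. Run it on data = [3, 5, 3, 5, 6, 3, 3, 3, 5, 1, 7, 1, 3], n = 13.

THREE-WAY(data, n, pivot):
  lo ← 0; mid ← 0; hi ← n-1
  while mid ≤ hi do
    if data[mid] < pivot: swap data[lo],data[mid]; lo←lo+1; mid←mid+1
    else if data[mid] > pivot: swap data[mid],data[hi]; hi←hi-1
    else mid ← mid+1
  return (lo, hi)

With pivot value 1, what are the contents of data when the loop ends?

lo=0 mid=0 hi=12
3>1: swap(0,12), hi=11 ⇒ [3, 5, 3, 5, 6, 3, 3, 3, 5, 1, 7, 1, 3]
3>1: swap(0,11), hi=10 ⇒ [1, 5, 3, 5, 6, 3, 3, 3, 5, 1, 7, 3, 3]
1=1: mid=1
5>1: swap(1,10), hi=9 ⇒ [1, 7, 3, 5, 6, 3, 3, 3, 5, 1, 5, 3, 3]
7>1: swap(1,9), hi=8 ⇒ [1, 1, 3, 5, 6, 3, 3, 3, 5, 7, 5, 3, 3]
1=1: mid=2
3>1: swap(2,8), hi=7 ⇒ [1, 1, 5, 5, 6, 3, 3, 3, 3, 7, 5, 3, 3]
5>1: swap(2,7), hi=6 ⇒ [1, 1, 3, 5, 6, 3, 3, 5, 3, 7, 5, 3, 3]
3>1: swap(2,6), hi=5 ⇒ [1, 1, 3, 5, 6, 3, 3, 5, 3, 7, 5, 3, 3]
3>1: swap(2,5), hi=4 ⇒ [1, 1, 3, 5, 6, 3, 3, 5, 3, 7, 5, 3, 3]
3>1: swap(2,4), hi=3 ⇒ [1, 1, 6, 5, 3, 3, 3, 5, 3, 7, 5, 3, 3]
6>1: swap(2,3), hi=2 ⇒ [1, 1, 5, 6, 3, 3, 3, 5, 3, 7, 5, 3, 3]
5>1: swap(2,2), hi=1 ⇒ [1, 1, 5, 6, 3, 3, 3, 5, 3, 7, 5, 3, 3]
done. lo=0 hi=1; data=[1, 1, 5, 6, 3, 3, 3, 5, 3, 7, 5, 3, 3]

[1, 1, 5, 6, 3, 3, 3, 5, 3, 7, 5, 3, 3]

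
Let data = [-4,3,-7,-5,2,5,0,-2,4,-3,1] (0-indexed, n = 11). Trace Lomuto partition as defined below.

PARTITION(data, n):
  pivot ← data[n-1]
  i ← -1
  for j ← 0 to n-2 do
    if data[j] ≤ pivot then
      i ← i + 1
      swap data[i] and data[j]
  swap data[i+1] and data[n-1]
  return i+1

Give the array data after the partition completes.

pivot=1, i=-1
j=0: -4≤1, i=0, swap(0,0) ⇒ [-4,3,-7,-5,2,5,0,-2,4,-3,1]
j=1: 3>1, skip
j=2: -7≤1, i=1, swap(1,2) ⇒ [-4,-7,3,-5,2,5,0,-2,4,-3,1]
j=3: -5≤1, i=2, swap(2,3) ⇒ [-4,-7,-5,3,2,5,0,-2,4,-3,1]
j=4: 2>1, skip
j=5: 5>1, skip
j=6: 0≤1, i=3, swap(3,6) ⇒ [-4,-7,-5,0,2,5,3,-2,4,-3,1]
j=7: -2≤1, i=4, swap(4,7) ⇒ [-4,-7,-5,0,-2,5,3,2,4,-3,1]
j=8: 4>1, skip
j=9: -3≤1, i=5, swap(5,9) ⇒ [-4,-7,-5,0,-2,-3,3,2,4,5,1]
swap(6,10) ⇒ [-4,-7,-5,0,-2,-3,1,2,4,5,3]; return 6

[-4,-7,-5,0,-2,-3,1,2,4,5,3]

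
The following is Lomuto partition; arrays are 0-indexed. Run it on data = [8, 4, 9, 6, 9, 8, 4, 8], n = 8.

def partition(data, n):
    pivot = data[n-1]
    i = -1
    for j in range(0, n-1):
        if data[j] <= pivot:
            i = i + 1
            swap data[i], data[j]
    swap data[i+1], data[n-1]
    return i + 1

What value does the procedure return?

pivot=8, i=-1
j=0: 8≤8, i=0, swap(0,0) ⇒ [8, 4, 9, 6, 9, 8, 4, 8]
j=1: 4≤8, i=1, swap(1,1) ⇒ [8, 4, 9, 6, 9, 8, 4, 8]
j=2: 9>8, skip
j=3: 6≤8, i=2, swap(2,3) ⇒ [8, 4, 6, 9, 9, 8, 4, 8]
j=4: 9>8, skip
j=5: 8≤8, i=3, swap(3,5) ⇒ [8, 4, 6, 8, 9, 9, 4, 8]
j=6: 4≤8, i=4, swap(4,6) ⇒ [8, 4, 6, 8, 4, 9, 9, 8]
swap(5,7) ⇒ [8, 4, 6, 8, 4, 8, 9, 9]; return 5

5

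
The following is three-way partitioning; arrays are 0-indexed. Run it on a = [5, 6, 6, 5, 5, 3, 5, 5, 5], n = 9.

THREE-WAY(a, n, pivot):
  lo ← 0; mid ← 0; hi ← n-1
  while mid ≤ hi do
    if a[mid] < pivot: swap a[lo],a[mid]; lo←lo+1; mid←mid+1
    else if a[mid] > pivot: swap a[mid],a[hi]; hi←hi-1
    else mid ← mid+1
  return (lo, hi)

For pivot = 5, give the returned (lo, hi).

lo=0 mid=0 hi=8
5=5: mid=1
6>5: swap(1,8), hi=7 ⇒ [5, 5, 6, 5, 5, 3, 5, 5, 6]
5=5: mid=2
6>5: swap(2,7), hi=6 ⇒ [5, 5, 5, 5, 5, 3, 5, 6, 6]
5=5: mid=3
5=5: mid=4
5=5: mid=5
3<5: swap(0,5), lo=1 mid=6 ⇒ [3, 5, 5, 5, 5, 5, 5, 6, 6]
5=5: mid=7
done. lo=1 hi=6; a=[3, 5, 5, 5, 5, 5, 5, 6, 6]

(1, 6)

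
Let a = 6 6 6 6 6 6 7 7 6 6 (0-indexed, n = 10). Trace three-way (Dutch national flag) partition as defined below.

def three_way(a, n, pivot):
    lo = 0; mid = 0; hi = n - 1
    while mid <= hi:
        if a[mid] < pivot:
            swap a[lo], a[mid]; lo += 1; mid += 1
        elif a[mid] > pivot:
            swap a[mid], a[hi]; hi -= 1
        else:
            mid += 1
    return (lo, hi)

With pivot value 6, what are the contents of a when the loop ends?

6 6 6 6 6 6 6 6 7 7

lo=0 mid=0 hi=9
6=6: mid=1
6=6: mid=2
6=6: mid=3
6=6: mid=4
6=6: mid=5
6=6: mid=6
7>6: swap(6,9), hi=8 ⇒ 6 6 6 6 6 6 6 7 6 7
6=6: mid=7
7>6: swap(7,8), hi=7 ⇒ 6 6 6 6 6 6 6 6 7 7
6=6: mid=8
done. lo=0 hi=7; a=6 6 6 6 6 6 6 6 7 7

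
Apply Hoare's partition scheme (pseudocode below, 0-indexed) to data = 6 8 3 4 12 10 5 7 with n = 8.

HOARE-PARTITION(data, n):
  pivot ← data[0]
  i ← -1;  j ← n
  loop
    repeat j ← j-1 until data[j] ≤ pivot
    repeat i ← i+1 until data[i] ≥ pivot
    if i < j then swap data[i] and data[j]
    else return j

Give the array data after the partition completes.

5 4 3 8 12 10 6 7

pivot = data[0] = 6; i = -1, j = 8
j→6 (data[6]=5≤6), i→0 (data[0]=6≥6); i<j, swap → 5 8 3 4 12 10 6 7
j→3 (data[3]=4≤6), i→1 (data[1]=8≥6); i<j, swap → 5 4 3 8 12 10 6 7
j→2, i→3; i≥j, return j=2. data = 5 4 3 8 12 10 6 7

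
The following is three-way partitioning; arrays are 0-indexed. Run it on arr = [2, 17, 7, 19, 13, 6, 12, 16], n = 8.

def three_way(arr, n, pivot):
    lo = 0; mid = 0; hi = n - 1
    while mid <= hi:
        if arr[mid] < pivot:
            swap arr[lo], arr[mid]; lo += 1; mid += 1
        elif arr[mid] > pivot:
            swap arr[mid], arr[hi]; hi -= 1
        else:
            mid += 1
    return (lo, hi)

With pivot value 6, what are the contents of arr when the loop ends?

pivot = 6; lo=0, mid=0, hi=7
arr[mid]=2<6: swap arr[0],arr[0]; lo=1,mid=1 → [2, 17, 7, 19, 13, 6, 12, 16]
arr[mid]=17>6: swap arr[1],arr[7]; hi=6 → [2, 16, 7, 19, 13, 6, 12, 17]
arr[mid]=16>6: swap arr[1],arr[6]; hi=5 → [2, 12, 7, 19, 13, 6, 16, 17]
arr[mid]=12>6: swap arr[1],arr[5]; hi=4 → [2, 6, 7, 19, 13, 12, 16, 17]
arr[mid]=6=6: mid=2
arr[mid]=7>6: swap arr[2],arr[4]; hi=3 → [2, 6, 13, 19, 7, 12, 16, 17]
arr[mid]=13>6: swap arr[2],arr[3]; hi=2 → [2, 6, 19, 13, 7, 12, 16, 17]
arr[mid]=19>6: swap arr[2],arr[2]; hi=1 → [2, 6, 19, 13, 7, 12, 16, 17]
end: lo=1, hi=1; arr = [2, 6, 19, 13, 7, 12, 16, 17]

[2, 6, 19, 13, 7, 12, 16, 17]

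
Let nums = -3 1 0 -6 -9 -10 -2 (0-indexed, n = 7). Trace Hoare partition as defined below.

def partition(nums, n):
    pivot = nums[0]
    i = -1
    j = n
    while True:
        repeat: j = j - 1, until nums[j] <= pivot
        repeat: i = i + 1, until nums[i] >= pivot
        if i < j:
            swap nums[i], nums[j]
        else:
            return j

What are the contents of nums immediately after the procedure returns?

pivot=-3
j stops at 5 (-10), i stops at 0 (-3); swap ⇒ -10 1 0 -6 -9 -3 -2
j stops at 4 (-9), i stops at 1 (1); swap ⇒ -10 -9 0 -6 1 -3 -2
j stops at 3 (-6), i stops at 2 (0); swap ⇒ -10 -9 -6 0 1 -3 -2
j stops at 2, i stops at 3; i≥j ⇒ return 2. nums=-10 -9 -6 0 1 -3 -2

-10 -9 -6 0 1 -3 -2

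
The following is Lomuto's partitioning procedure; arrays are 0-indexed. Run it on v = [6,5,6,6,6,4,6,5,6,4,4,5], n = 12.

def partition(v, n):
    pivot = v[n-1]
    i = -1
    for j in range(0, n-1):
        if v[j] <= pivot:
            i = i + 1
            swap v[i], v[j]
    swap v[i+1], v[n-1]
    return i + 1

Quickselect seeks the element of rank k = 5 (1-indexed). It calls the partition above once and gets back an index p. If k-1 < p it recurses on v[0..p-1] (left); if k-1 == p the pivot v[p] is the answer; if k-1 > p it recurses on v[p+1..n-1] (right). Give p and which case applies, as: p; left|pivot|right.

pivot=5, i=-1
j=0: 6>5, skip
j=1: 5≤5, i=0, swap(0,1) ⇒ [5,6,6,6,6,4,6,5,6,4,4,5]
j=2: 6>5, skip
j=3: 6>5, skip
j=4: 6>5, skip
j=5: 4≤5, i=1, swap(1,5) ⇒ [5,4,6,6,6,6,6,5,6,4,4,5]
j=6: 6>5, skip
j=7: 5≤5, i=2, swap(2,7) ⇒ [5,4,5,6,6,6,6,6,6,4,4,5]
j=8: 6>5, skip
j=9: 4≤5, i=3, swap(3,9) ⇒ [5,4,5,4,6,6,6,6,6,6,4,5]
j=10: 4≤5, i=4, swap(4,10) ⇒ [5,4,5,4,4,6,6,6,6,6,6,5]
swap(5,11) ⇒ [5,4,5,4,4,5,6,6,6,6,6,6]; return 5
p = 5; k-1 = 4 < 5 ⇒ left

5; left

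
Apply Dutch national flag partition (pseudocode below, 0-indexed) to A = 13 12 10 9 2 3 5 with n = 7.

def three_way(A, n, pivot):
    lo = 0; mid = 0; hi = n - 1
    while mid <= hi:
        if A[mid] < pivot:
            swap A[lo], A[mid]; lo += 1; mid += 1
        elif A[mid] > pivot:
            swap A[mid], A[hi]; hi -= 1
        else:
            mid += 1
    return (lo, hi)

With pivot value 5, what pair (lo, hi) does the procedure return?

(2, 2)

lo=0 mid=0 hi=6
13>5: swap(0,6), hi=5 ⇒ 5 12 10 9 2 3 13
5=5: mid=1
12>5: swap(1,5), hi=4 ⇒ 5 3 10 9 2 12 13
3<5: swap(0,1), lo=1 mid=2 ⇒ 3 5 10 9 2 12 13
10>5: swap(2,4), hi=3 ⇒ 3 5 2 9 10 12 13
2<5: swap(1,2), lo=2 mid=3 ⇒ 3 2 5 9 10 12 13
9>5: swap(3,3), hi=2 ⇒ 3 2 5 9 10 12 13
done. lo=2 hi=2; A=3 2 5 9 10 12 13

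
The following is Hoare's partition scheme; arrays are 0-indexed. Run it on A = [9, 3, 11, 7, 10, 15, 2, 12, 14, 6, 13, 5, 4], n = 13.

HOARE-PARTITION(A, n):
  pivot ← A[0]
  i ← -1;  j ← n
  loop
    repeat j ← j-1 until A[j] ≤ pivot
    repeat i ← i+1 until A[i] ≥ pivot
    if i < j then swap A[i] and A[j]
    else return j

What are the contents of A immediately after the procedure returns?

[4, 3, 5, 7, 6, 2, 15, 12, 14, 10, 13, 11, 9]

pivot=9
j stops at 12 (4), i stops at 0 (9); swap ⇒ [4, 3, 11, 7, 10, 15, 2, 12, 14, 6, 13, 5, 9]
j stops at 11 (5), i stops at 2 (11); swap ⇒ [4, 3, 5, 7, 10, 15, 2, 12, 14, 6, 13, 11, 9]
j stops at 9 (6), i stops at 4 (10); swap ⇒ [4, 3, 5, 7, 6, 15, 2, 12, 14, 10, 13, 11, 9]
j stops at 6 (2), i stops at 5 (15); swap ⇒ [4, 3, 5, 7, 6, 2, 15, 12, 14, 10, 13, 11, 9]
j stops at 5, i stops at 6; i≥j ⇒ return 5. A=[4, 3, 5, 7, 6, 2, 15, 12, 14, 10, 13, 11, 9]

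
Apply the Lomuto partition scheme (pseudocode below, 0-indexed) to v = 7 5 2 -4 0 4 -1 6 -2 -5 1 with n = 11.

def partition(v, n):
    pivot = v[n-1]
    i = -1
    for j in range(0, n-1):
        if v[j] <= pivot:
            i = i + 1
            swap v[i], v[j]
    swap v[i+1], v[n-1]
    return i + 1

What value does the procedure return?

pivot=1, i=-1
j=0: 7>1, skip
j=1: 5>1, skip
j=2: 2>1, skip
j=3: -4≤1, i=0, swap(0,3) ⇒ -4 5 2 7 0 4 -1 6 -2 -5 1
j=4: 0≤1, i=1, swap(1,4) ⇒ -4 0 2 7 5 4 -1 6 -2 -5 1
j=5: 4>1, skip
j=6: -1≤1, i=2, swap(2,6) ⇒ -4 0 -1 7 5 4 2 6 -2 -5 1
j=7: 6>1, skip
j=8: -2≤1, i=3, swap(3,8) ⇒ -4 0 -1 -2 5 4 2 6 7 -5 1
j=9: -5≤1, i=4, swap(4,9) ⇒ -4 0 -1 -2 -5 4 2 6 7 5 1
swap(5,10) ⇒ -4 0 -1 -2 -5 1 2 6 7 5 4; return 5

5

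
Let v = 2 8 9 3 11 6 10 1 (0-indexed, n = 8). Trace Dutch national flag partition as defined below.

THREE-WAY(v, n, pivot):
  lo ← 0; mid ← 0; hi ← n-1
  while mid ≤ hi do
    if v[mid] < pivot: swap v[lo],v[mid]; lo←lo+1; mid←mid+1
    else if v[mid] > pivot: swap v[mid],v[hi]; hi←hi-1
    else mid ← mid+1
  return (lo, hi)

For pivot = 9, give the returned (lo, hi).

(5, 5)

lo=0 mid=0 hi=7
2<9: swap(0,0), lo=1 mid=1 ⇒ 2 8 9 3 11 6 10 1
8<9: swap(1,1), lo=2 mid=2 ⇒ 2 8 9 3 11 6 10 1
9=9: mid=3
3<9: swap(2,3), lo=3 mid=4 ⇒ 2 8 3 9 11 6 10 1
11>9: swap(4,7), hi=6 ⇒ 2 8 3 9 1 6 10 11
1<9: swap(3,4), lo=4 mid=5 ⇒ 2 8 3 1 9 6 10 11
6<9: swap(4,5), lo=5 mid=6 ⇒ 2 8 3 1 6 9 10 11
10>9: swap(6,6), hi=5 ⇒ 2 8 3 1 6 9 10 11
done. lo=5 hi=5; v=2 8 3 1 6 9 10 11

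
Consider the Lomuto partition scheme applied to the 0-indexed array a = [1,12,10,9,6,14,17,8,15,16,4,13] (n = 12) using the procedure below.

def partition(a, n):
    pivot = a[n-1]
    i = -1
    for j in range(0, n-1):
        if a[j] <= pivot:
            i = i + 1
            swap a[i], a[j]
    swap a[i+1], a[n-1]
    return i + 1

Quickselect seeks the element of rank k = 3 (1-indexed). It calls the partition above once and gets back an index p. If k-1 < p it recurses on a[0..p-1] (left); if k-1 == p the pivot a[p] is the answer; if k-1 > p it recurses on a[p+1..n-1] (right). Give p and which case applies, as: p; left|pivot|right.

7; left

pivot=13, i=-1
j=0: 1≤13, i=0, swap(0,0) ⇒ [1,12,10,9,6,14,17,8,15,16,4,13]
j=1: 12≤13, i=1, swap(1,1) ⇒ [1,12,10,9,6,14,17,8,15,16,4,13]
j=2: 10≤13, i=2, swap(2,2) ⇒ [1,12,10,9,6,14,17,8,15,16,4,13]
j=3: 9≤13, i=3, swap(3,3) ⇒ [1,12,10,9,6,14,17,8,15,16,4,13]
j=4: 6≤13, i=4, swap(4,4) ⇒ [1,12,10,9,6,14,17,8,15,16,4,13]
j=5: 14>13, skip
j=6: 17>13, skip
j=7: 8≤13, i=5, swap(5,7) ⇒ [1,12,10,9,6,8,17,14,15,16,4,13]
j=8: 15>13, skip
j=9: 16>13, skip
j=10: 4≤13, i=6, swap(6,10) ⇒ [1,12,10,9,6,8,4,14,15,16,17,13]
swap(7,11) ⇒ [1,12,10,9,6,8,4,13,15,16,17,14]; return 7
p = 7; k-1 = 2 < 7 ⇒ left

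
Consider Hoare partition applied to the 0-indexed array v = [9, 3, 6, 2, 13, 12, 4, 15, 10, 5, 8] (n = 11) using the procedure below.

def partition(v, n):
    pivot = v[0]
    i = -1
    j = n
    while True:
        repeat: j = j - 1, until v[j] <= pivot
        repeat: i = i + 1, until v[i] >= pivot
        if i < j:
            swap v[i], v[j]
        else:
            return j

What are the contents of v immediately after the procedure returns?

[8, 3, 6, 2, 5, 4, 12, 15, 10, 13, 9]

pivot = v[0] = 9; i = -1, j = 11
j→10 (v[10]=8≤9), i→0 (v[0]=9≥9); i<j, swap → [8, 3, 6, 2, 13, 12, 4, 15, 10, 5, 9]
j→9 (v[9]=5≤9), i→4 (v[4]=13≥9); i<j, swap → [8, 3, 6, 2, 5, 12, 4, 15, 10, 13, 9]
j→6 (v[6]=4≤9), i→5 (v[5]=12≥9); i<j, swap → [8, 3, 6, 2, 5, 4, 12, 15, 10, 13, 9]
j→5, i→6; i≥j, return j=5. v = [8, 3, 6, 2, 5, 4, 12, 15, 10, 13, 9]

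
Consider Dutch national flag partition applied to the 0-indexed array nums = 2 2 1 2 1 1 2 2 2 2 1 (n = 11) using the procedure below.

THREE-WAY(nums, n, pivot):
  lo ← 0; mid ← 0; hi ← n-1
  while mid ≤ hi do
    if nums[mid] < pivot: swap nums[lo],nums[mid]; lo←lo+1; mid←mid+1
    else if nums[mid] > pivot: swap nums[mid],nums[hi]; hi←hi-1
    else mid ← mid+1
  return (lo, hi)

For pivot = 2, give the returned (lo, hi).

(4, 10)

lo=0 mid=0 hi=10
2=2: mid=1
2=2: mid=2
1<2: swap(0,2), lo=1 mid=3 ⇒ 1 2 2 2 1 1 2 2 2 2 1
2=2: mid=4
1<2: swap(1,4), lo=2 mid=5 ⇒ 1 1 2 2 2 1 2 2 2 2 1
1<2: swap(2,5), lo=3 mid=6 ⇒ 1 1 1 2 2 2 2 2 2 2 1
2=2: mid=7
2=2: mid=8
2=2: mid=9
2=2: mid=10
1<2: swap(3,10), lo=4 mid=11 ⇒ 1 1 1 1 2 2 2 2 2 2 2
done. lo=4 hi=10; nums=1 1 1 1 2 2 2 2 2 2 2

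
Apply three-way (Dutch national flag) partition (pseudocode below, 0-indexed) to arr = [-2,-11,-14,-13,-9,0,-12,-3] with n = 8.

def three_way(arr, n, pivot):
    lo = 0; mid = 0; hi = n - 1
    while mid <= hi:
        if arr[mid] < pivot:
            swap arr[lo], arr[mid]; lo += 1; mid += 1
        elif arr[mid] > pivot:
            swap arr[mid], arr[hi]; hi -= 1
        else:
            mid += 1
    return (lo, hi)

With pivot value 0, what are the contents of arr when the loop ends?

pivot = 0; lo=0, mid=0, hi=7
arr[mid]=-2<0: swap arr[0],arr[0]; lo=1,mid=1 → [-2,-11,-14,-13,-9,0,-12,-3]
arr[mid]=-11<0: swap arr[1],arr[1]; lo=2,mid=2 → [-2,-11,-14,-13,-9,0,-12,-3]
arr[mid]=-14<0: swap arr[2],arr[2]; lo=3,mid=3 → [-2,-11,-14,-13,-9,0,-12,-3]
arr[mid]=-13<0: swap arr[3],arr[3]; lo=4,mid=4 → [-2,-11,-14,-13,-9,0,-12,-3]
arr[mid]=-9<0: swap arr[4],arr[4]; lo=5,mid=5 → [-2,-11,-14,-13,-9,0,-12,-3]
arr[mid]=0=0: mid=6
arr[mid]=-12<0: swap arr[5],arr[6]; lo=6,mid=7 → [-2,-11,-14,-13,-9,-12,0,-3]
arr[mid]=-3<0: swap arr[6],arr[7]; lo=7,mid=8 → [-2,-11,-14,-13,-9,-12,-3,0]
end: lo=7, hi=7; arr = [-2,-11,-14,-13,-9,-12,-3,0]

[-2,-11,-14,-13,-9,-12,-3,0]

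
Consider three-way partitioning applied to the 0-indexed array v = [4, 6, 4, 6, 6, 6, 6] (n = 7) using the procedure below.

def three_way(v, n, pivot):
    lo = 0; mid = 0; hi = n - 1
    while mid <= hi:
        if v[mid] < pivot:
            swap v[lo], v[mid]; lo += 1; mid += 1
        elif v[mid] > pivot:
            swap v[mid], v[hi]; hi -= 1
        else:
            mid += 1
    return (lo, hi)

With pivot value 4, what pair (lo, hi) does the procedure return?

(0, 1)

lo=0 mid=0 hi=6
4=4: mid=1
6>4: swap(1,6), hi=5 ⇒ [4, 6, 4, 6, 6, 6, 6]
6>4: swap(1,5), hi=4 ⇒ [4, 6, 4, 6, 6, 6, 6]
6>4: swap(1,4), hi=3 ⇒ [4, 6, 4, 6, 6, 6, 6]
6>4: swap(1,3), hi=2 ⇒ [4, 6, 4, 6, 6, 6, 6]
6>4: swap(1,2), hi=1 ⇒ [4, 4, 6, 6, 6, 6, 6]
4=4: mid=2
done. lo=0 hi=1; v=[4, 4, 6, 6, 6, 6, 6]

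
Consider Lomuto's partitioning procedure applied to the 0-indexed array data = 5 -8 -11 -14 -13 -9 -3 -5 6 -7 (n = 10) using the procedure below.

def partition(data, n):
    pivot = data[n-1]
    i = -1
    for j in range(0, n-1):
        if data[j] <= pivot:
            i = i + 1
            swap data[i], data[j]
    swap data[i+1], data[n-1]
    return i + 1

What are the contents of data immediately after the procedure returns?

pivot = data[9] = -7; i = -1
j=0: data[0]=5 > -7 → no swap
j=1: data[1]=-8 ≤ -7 → i=0, swap data[0],data[1] → -8 5 -11 -14 -13 -9 -3 -5 6 -7
j=2: data[2]=-11 ≤ -7 → i=1, swap data[1],data[2] → -8 -11 5 -14 -13 -9 -3 -5 6 -7
j=3: data[3]=-14 ≤ -7 → i=2, swap data[2],data[3] → -8 -11 -14 5 -13 -9 -3 -5 6 -7
j=4: data[4]=-13 ≤ -7 → i=3, swap data[3],data[4] → -8 -11 -14 -13 5 -9 -3 -5 6 -7
j=5: data[5]=-9 ≤ -7 → i=4, swap data[4],data[5] → -8 -11 -14 -13 -9 5 -3 -5 6 -7
j=6: data[6]=-3 > -7 → no swap
j=7: data[7]=-5 > -7 → no swap
j=8: data[8]=6 > -7 → no swap
final swap data[5],data[9] → -8 -11 -14 -13 -9 -7 -3 -5 6 5; return 5

-8 -11 -14 -13 -9 -7 -3 -5 6 5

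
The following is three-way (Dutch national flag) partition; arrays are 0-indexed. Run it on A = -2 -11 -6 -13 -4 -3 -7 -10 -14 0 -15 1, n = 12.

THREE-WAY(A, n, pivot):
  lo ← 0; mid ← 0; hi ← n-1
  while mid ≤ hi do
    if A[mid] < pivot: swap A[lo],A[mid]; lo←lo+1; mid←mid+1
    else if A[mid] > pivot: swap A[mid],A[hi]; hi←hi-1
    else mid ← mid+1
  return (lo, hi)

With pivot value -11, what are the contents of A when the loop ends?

-15 -14 -13 -11 -3 -7 -10 -4 0 -6 1 -2

pivot = -11; lo=0, mid=0, hi=11
A[mid]=-2>-11: swap A[0],A[11]; hi=10 → 1 -11 -6 -13 -4 -3 -7 -10 -14 0 -15 -2
A[mid]=1>-11: swap A[0],A[10]; hi=9 → -15 -11 -6 -13 -4 -3 -7 -10 -14 0 1 -2
A[mid]=-15<-11: swap A[0],A[0]; lo=1,mid=1 → -15 -11 -6 -13 -4 -3 -7 -10 -14 0 1 -2
A[mid]=-11=-11: mid=2
A[mid]=-6>-11: swap A[2],A[9]; hi=8 → -15 -11 0 -13 -4 -3 -7 -10 -14 -6 1 -2
A[mid]=0>-11: swap A[2],A[8]; hi=7 → -15 -11 -14 -13 -4 -3 -7 -10 0 -6 1 -2
A[mid]=-14<-11: swap A[1],A[2]; lo=2,mid=3 → -15 -14 -11 -13 -4 -3 -7 -10 0 -6 1 -2
A[mid]=-13<-11: swap A[2],A[3]; lo=3,mid=4 → -15 -14 -13 -11 -4 -3 -7 -10 0 -6 1 -2
A[mid]=-4>-11: swap A[4],A[7]; hi=6 → -15 -14 -13 -11 -10 -3 -7 -4 0 -6 1 -2
A[mid]=-10>-11: swap A[4],A[6]; hi=5 → -15 -14 -13 -11 -7 -3 -10 -4 0 -6 1 -2
A[mid]=-7>-11: swap A[4],A[5]; hi=4 → -15 -14 -13 -11 -3 -7 -10 -4 0 -6 1 -2
A[mid]=-3>-11: swap A[4],A[4]; hi=3 → -15 -14 -13 -11 -3 -7 -10 -4 0 -6 1 -2
end: lo=3, hi=3; A = -15 -14 -13 -11 -3 -7 -10 -4 0 -6 1 -2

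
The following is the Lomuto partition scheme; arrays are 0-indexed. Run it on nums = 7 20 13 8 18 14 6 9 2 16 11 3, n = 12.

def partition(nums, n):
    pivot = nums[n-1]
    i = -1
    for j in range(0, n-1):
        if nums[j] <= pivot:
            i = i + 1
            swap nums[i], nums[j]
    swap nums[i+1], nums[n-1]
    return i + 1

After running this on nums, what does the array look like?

2 3 13 8 18 14 6 9 7 16 11 20

pivot = nums[11] = 3; i = -1
j=0: nums[0]=7 > 3 → no swap
j=1: nums[1]=20 > 3 → no swap
j=2: nums[2]=13 > 3 → no swap
j=3: nums[3]=8 > 3 → no swap
j=4: nums[4]=18 > 3 → no swap
j=5: nums[5]=14 > 3 → no swap
j=6: nums[6]=6 > 3 → no swap
j=7: nums[7]=9 > 3 → no swap
j=8: nums[8]=2 ≤ 3 → i=0, swap nums[0],nums[8] → 2 20 13 8 18 14 6 9 7 16 11 3
j=9: nums[9]=16 > 3 → no swap
j=10: nums[10]=11 > 3 → no swap
final swap nums[1],nums[11] → 2 3 13 8 18 14 6 9 7 16 11 20; return 1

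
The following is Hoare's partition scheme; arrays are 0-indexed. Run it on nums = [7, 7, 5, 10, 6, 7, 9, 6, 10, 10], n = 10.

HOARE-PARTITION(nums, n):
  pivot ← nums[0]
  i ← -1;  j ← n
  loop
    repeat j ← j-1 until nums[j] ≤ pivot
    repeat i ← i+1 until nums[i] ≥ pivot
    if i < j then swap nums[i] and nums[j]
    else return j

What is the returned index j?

3

pivot = nums[0] = 7; i = -1, j = 10
j→7 (nums[7]=6≤7), i→0 (nums[0]=7≥7); i<j, swap → [6, 7, 5, 10, 6, 7, 9, 7, 10, 10]
j→5 (nums[5]=7≤7), i→1 (nums[1]=7≥7); i<j, swap → [6, 7, 5, 10, 6, 7, 9, 7, 10, 10]
j→4 (nums[4]=6≤7), i→3 (nums[3]=10≥7); i<j, swap → [6, 7, 5, 6, 10, 7, 9, 7, 10, 10]
j→3, i→4; i≥j, return j=3. nums = [6, 7, 5, 6, 10, 7, 9, 7, 10, 10]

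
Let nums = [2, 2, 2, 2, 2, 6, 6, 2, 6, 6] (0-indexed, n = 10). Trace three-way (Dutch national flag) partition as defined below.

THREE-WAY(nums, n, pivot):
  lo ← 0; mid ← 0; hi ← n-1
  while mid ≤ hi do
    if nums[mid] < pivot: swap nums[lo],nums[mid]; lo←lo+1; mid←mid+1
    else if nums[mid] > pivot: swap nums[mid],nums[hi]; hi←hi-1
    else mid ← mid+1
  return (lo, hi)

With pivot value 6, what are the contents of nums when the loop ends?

pivot = 6; lo=0, mid=0, hi=9
nums[mid]=2<6: swap nums[0],nums[0]; lo=1,mid=1 → [2, 2, 2, 2, 2, 6, 6, 2, 6, 6]
nums[mid]=2<6: swap nums[1],nums[1]; lo=2,mid=2 → [2, 2, 2, 2, 2, 6, 6, 2, 6, 6]
nums[mid]=2<6: swap nums[2],nums[2]; lo=3,mid=3 → [2, 2, 2, 2, 2, 6, 6, 2, 6, 6]
nums[mid]=2<6: swap nums[3],nums[3]; lo=4,mid=4 → [2, 2, 2, 2, 2, 6, 6, 2, 6, 6]
nums[mid]=2<6: swap nums[4],nums[4]; lo=5,mid=5 → [2, 2, 2, 2, 2, 6, 6, 2, 6, 6]
nums[mid]=6=6: mid=6
nums[mid]=6=6: mid=7
nums[mid]=2<6: swap nums[5],nums[7]; lo=6,mid=8 → [2, 2, 2, 2, 2, 2, 6, 6, 6, 6]
nums[mid]=6=6: mid=9
nums[mid]=6=6: mid=10
end: lo=6, hi=9; nums = [2, 2, 2, 2, 2, 2, 6, 6, 6, 6]

[2, 2, 2, 2, 2, 2, 6, 6, 6, 6]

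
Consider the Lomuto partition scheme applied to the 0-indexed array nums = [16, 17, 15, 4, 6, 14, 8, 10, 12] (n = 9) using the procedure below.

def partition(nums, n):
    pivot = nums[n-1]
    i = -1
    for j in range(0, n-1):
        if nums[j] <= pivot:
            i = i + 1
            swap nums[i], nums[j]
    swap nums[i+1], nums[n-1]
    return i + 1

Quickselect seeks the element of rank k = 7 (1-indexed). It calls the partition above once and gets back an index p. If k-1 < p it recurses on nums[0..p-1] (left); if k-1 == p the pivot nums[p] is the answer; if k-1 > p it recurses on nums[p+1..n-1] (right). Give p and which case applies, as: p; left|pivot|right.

4; right

pivot=12, i=-1
j=0: 16>12, skip
j=1: 17>12, skip
j=2: 15>12, skip
j=3: 4≤12, i=0, swap(0,3) ⇒ [4, 17, 15, 16, 6, 14, 8, 10, 12]
j=4: 6≤12, i=1, swap(1,4) ⇒ [4, 6, 15, 16, 17, 14, 8, 10, 12]
j=5: 14>12, skip
j=6: 8≤12, i=2, swap(2,6) ⇒ [4, 6, 8, 16, 17, 14, 15, 10, 12]
j=7: 10≤12, i=3, swap(3,7) ⇒ [4, 6, 8, 10, 17, 14, 15, 16, 12]
swap(4,8) ⇒ [4, 6, 8, 10, 12, 14, 15, 16, 17]; return 4
p = 4; k-1 = 6 > 4 ⇒ right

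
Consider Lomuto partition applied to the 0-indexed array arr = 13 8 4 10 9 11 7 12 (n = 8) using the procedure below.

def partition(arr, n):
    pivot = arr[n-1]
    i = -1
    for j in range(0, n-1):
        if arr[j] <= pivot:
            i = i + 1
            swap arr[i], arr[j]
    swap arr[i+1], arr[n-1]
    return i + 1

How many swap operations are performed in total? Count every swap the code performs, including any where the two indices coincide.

7

pivot=12, i=-1
j=0: 13>12, skip
j=1: 8≤12, i=0, swap(0,1) ⇒ 8 13 4 10 9 11 7 12
j=2: 4≤12, i=1, swap(1,2) ⇒ 8 4 13 10 9 11 7 12
j=3: 10≤12, i=2, swap(2,3) ⇒ 8 4 10 13 9 11 7 12
j=4: 9≤12, i=3, swap(3,4) ⇒ 8 4 10 9 13 11 7 12
j=5: 11≤12, i=4, swap(4,5) ⇒ 8 4 10 9 11 13 7 12
j=6: 7≤12, i=5, swap(5,6) ⇒ 8 4 10 9 11 7 13 12
swap(6,7) ⇒ 8 4 10 9 11 7 12 13; return 6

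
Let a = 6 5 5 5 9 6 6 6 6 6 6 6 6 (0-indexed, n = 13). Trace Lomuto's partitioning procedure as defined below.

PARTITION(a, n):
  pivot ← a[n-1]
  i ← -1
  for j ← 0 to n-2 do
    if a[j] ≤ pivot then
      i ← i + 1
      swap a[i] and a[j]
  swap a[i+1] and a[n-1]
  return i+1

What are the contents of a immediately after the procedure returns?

pivot=6, i=-1
j=0: 6≤6, i=0, swap(0,0) ⇒ 6 5 5 5 9 6 6 6 6 6 6 6 6
j=1: 5≤6, i=1, swap(1,1) ⇒ 6 5 5 5 9 6 6 6 6 6 6 6 6
j=2: 5≤6, i=2, swap(2,2) ⇒ 6 5 5 5 9 6 6 6 6 6 6 6 6
j=3: 5≤6, i=3, swap(3,3) ⇒ 6 5 5 5 9 6 6 6 6 6 6 6 6
j=4: 9>6, skip
j=5: 6≤6, i=4, swap(4,5) ⇒ 6 5 5 5 6 9 6 6 6 6 6 6 6
j=6: 6≤6, i=5, swap(5,6) ⇒ 6 5 5 5 6 6 9 6 6 6 6 6 6
j=7: 6≤6, i=6, swap(6,7) ⇒ 6 5 5 5 6 6 6 9 6 6 6 6 6
j=8: 6≤6, i=7, swap(7,8) ⇒ 6 5 5 5 6 6 6 6 9 6 6 6 6
j=9: 6≤6, i=8, swap(8,9) ⇒ 6 5 5 5 6 6 6 6 6 9 6 6 6
j=10: 6≤6, i=9, swap(9,10) ⇒ 6 5 5 5 6 6 6 6 6 6 9 6 6
j=11: 6≤6, i=10, swap(10,11) ⇒ 6 5 5 5 6 6 6 6 6 6 6 9 6
swap(11,12) ⇒ 6 5 5 5 6 6 6 6 6 6 6 6 9; return 11

6 5 5 5 6 6 6 6 6 6 6 6 9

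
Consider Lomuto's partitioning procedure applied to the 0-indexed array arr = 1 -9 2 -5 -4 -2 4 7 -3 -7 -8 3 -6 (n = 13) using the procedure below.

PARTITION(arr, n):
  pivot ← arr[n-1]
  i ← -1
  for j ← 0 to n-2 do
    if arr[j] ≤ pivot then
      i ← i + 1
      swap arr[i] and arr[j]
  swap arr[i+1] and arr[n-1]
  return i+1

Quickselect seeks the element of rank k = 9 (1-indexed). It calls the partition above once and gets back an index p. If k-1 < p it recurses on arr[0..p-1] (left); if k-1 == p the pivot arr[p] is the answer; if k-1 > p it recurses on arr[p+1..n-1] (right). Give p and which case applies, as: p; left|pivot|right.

3; right

pivot=-6, i=-1
j=0: 1>-6, skip
j=1: -9≤-6, i=0, swap(0,1) ⇒ -9 1 2 -5 -4 -2 4 7 -3 -7 -8 3 -6
j=2: 2>-6, skip
j=3: -5>-6, skip
j=4: -4>-6, skip
j=5: -2>-6, skip
j=6: 4>-6, skip
j=7: 7>-6, skip
j=8: -3>-6, skip
j=9: -7≤-6, i=1, swap(1,9) ⇒ -9 -7 2 -5 -4 -2 4 7 -3 1 -8 3 -6
j=10: -8≤-6, i=2, swap(2,10) ⇒ -9 -7 -8 -5 -4 -2 4 7 -3 1 2 3 -6
j=11: 3>-6, skip
swap(3,12) ⇒ -9 -7 -8 -6 -4 -2 4 7 -3 1 2 3 -5; return 3
p = 3; k-1 = 8 > 3 ⇒ right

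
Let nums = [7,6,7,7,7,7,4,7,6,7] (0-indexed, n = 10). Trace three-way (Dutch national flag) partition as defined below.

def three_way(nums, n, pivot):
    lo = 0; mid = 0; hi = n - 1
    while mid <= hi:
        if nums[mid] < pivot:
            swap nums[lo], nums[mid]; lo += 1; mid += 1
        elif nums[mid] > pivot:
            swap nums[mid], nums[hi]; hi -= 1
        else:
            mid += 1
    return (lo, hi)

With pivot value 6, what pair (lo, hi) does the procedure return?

lo=0 mid=0 hi=9
7>6: swap(0,9), hi=8 ⇒ [7,6,7,7,7,7,4,7,6,7]
7>6: swap(0,8), hi=7 ⇒ [6,6,7,7,7,7,4,7,7,7]
6=6: mid=1
6=6: mid=2
7>6: swap(2,7), hi=6 ⇒ [6,6,7,7,7,7,4,7,7,7]
7>6: swap(2,6), hi=5 ⇒ [6,6,4,7,7,7,7,7,7,7]
4<6: swap(0,2), lo=1 mid=3 ⇒ [4,6,6,7,7,7,7,7,7,7]
7>6: swap(3,5), hi=4 ⇒ [4,6,6,7,7,7,7,7,7,7]
7>6: swap(3,4), hi=3 ⇒ [4,6,6,7,7,7,7,7,7,7]
7>6: swap(3,3), hi=2 ⇒ [4,6,6,7,7,7,7,7,7,7]
done. lo=1 hi=2; nums=[4,6,6,7,7,7,7,7,7,7]

(1, 2)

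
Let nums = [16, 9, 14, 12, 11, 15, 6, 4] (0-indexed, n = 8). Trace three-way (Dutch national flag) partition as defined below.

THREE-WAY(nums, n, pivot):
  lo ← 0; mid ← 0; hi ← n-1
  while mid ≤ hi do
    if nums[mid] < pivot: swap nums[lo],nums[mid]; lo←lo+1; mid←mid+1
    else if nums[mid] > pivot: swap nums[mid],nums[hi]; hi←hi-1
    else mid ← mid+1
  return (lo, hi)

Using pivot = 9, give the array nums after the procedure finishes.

pivot = 9; lo=0, mid=0, hi=7
nums[mid]=16>9: swap nums[0],nums[7]; hi=6 → [4, 9, 14, 12, 11, 15, 6, 16]
nums[mid]=4<9: swap nums[0],nums[0]; lo=1,mid=1 → [4, 9, 14, 12, 11, 15, 6, 16]
nums[mid]=9=9: mid=2
nums[mid]=14>9: swap nums[2],nums[6]; hi=5 → [4, 9, 6, 12, 11, 15, 14, 16]
nums[mid]=6<9: swap nums[1],nums[2]; lo=2,mid=3 → [4, 6, 9, 12, 11, 15, 14, 16]
nums[mid]=12>9: swap nums[3],nums[5]; hi=4 → [4, 6, 9, 15, 11, 12, 14, 16]
nums[mid]=15>9: swap nums[3],nums[4]; hi=3 → [4, 6, 9, 11, 15, 12, 14, 16]
nums[mid]=11>9: swap nums[3],nums[3]; hi=2 → [4, 6, 9, 11, 15, 12, 14, 16]
end: lo=2, hi=2; nums = [4, 6, 9, 11, 15, 12, 14, 16]

[4, 6, 9, 11, 15, 12, 14, 16]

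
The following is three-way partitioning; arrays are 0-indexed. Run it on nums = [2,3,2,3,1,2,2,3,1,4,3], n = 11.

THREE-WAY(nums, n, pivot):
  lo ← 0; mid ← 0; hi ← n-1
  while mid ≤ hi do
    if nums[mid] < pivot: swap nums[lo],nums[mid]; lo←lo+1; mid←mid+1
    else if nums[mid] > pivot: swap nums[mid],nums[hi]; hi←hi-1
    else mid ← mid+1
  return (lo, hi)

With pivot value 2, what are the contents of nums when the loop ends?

[1,1,2,2,2,2,3,3,4,3,3]

lo=0 mid=0 hi=10
2=2: mid=1
3>2: swap(1,10), hi=9 ⇒ [2,3,2,3,1,2,2,3,1,4,3]
3>2: swap(1,9), hi=8 ⇒ [2,4,2,3,1,2,2,3,1,3,3]
4>2: swap(1,8), hi=7 ⇒ [2,1,2,3,1,2,2,3,4,3,3]
1<2: swap(0,1), lo=1 mid=2 ⇒ [1,2,2,3,1,2,2,3,4,3,3]
2=2: mid=3
3>2: swap(3,7), hi=6 ⇒ [1,2,2,3,1,2,2,3,4,3,3]
3>2: swap(3,6), hi=5 ⇒ [1,2,2,2,1,2,3,3,4,3,3]
2=2: mid=4
1<2: swap(1,4), lo=2 mid=5 ⇒ [1,1,2,2,2,2,3,3,4,3,3]
2=2: mid=6
done. lo=2 hi=5; nums=[1,1,2,2,2,2,3,3,4,3,3]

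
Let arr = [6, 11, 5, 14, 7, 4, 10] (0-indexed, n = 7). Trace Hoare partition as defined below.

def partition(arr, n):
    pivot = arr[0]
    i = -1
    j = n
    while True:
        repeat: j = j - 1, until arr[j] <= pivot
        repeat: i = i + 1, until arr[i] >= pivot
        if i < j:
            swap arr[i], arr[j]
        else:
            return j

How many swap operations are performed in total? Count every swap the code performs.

2

pivot=6
j stops at 5 (4), i stops at 0 (6); swap ⇒ [4, 11, 5, 14, 7, 6, 10]
j stops at 2 (5), i stops at 1 (11); swap ⇒ [4, 5, 11, 14, 7, 6, 10]
j stops at 1, i stops at 2; i≥j ⇒ return 1. arr=[4, 5, 11, 14, 7, 6, 10]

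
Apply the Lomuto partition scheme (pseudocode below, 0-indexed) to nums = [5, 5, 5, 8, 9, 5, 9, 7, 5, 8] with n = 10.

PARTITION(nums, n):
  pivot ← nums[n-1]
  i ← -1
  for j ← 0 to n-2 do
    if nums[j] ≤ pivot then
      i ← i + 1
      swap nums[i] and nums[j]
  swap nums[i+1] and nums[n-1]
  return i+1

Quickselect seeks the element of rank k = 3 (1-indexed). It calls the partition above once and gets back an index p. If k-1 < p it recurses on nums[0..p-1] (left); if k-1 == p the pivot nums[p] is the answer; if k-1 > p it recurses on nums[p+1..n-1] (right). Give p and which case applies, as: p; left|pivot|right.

7; left

pivot = nums[9] = 8; i = -1
j=0: nums[0]=5 ≤ 8 → i=0, swap nums[0],nums[0] (no change) → [5, 5, 5, 8, 9, 5, 9, 7, 5, 8]
j=1: nums[1]=5 ≤ 8 → i=1, swap nums[1],nums[1] (no change) → [5, 5, 5, 8, 9, 5, 9, 7, 5, 8]
j=2: nums[2]=5 ≤ 8 → i=2, swap nums[2],nums[2] (no change) → [5, 5, 5, 8, 9, 5, 9, 7, 5, 8]
j=3: nums[3]=8 ≤ 8 → i=3, swap nums[3],nums[3] (no change) → [5, 5, 5, 8, 9, 5, 9, 7, 5, 8]
j=4: nums[4]=9 > 8 → no swap
j=5: nums[5]=5 ≤ 8 → i=4, swap nums[4],nums[5] → [5, 5, 5, 8, 5, 9, 9, 7, 5, 8]
j=6: nums[6]=9 > 8 → no swap
j=7: nums[7]=7 ≤ 8 → i=5, swap nums[5],nums[7] → [5, 5, 5, 8, 5, 7, 9, 9, 5, 8]
j=8: nums[8]=5 ≤ 8 → i=6, swap nums[6],nums[8] → [5, 5, 5, 8, 5, 7, 5, 9, 9, 8]
final swap nums[7],nums[9] → [5, 5, 5, 8, 5, 7, 5, 8, 9, 9]; return 7
p = 7; k-1 = 2 < 7 ⇒ left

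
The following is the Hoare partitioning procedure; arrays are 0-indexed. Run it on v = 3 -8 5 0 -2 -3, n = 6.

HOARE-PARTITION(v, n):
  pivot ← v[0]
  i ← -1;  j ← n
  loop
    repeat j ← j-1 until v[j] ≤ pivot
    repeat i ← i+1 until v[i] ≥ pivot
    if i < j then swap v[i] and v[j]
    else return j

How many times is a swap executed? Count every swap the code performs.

pivot=3
j stops at 5 (-3), i stops at 0 (3); swap ⇒ -3 -8 5 0 -2 3
j stops at 4 (-2), i stops at 2 (5); swap ⇒ -3 -8 -2 0 5 3
j stops at 3, i stops at 4; i≥j ⇒ return 3. v=-3 -8 -2 0 5 3

2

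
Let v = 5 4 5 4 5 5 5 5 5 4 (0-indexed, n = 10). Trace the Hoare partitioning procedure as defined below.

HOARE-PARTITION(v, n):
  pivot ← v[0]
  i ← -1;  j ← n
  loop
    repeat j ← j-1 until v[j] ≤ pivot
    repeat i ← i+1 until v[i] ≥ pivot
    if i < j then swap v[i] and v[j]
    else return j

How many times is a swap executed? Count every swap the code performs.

4

pivot = v[0] = 5; i = -1, j = 10
j→9 (v[9]=4≤5), i→0 (v[0]=5≥5); i<j, swap → 4 4 5 4 5 5 5 5 5 5
j→8 (v[8]=5≤5), i→2 (v[2]=5≥5); i<j, swap → 4 4 5 4 5 5 5 5 5 5
j→7 (v[7]=5≤5), i→4 (v[4]=5≥5); i<j, swap → 4 4 5 4 5 5 5 5 5 5
j→6 (v[6]=5≤5), i→5 (v[5]=5≥5); i<j, swap → 4 4 5 4 5 5 5 5 5 5
j→5, i→6; i≥j, return j=5. v = 4 4 5 4 5 5 5 5 5 5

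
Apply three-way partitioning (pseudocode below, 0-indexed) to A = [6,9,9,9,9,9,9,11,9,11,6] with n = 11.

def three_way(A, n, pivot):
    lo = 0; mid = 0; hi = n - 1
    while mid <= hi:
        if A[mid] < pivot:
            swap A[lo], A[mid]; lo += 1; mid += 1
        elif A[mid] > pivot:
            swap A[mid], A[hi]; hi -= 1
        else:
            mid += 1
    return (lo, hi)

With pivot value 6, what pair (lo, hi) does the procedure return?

pivot = 6; lo=0, mid=0, hi=10
A[mid]=6=6: mid=1
A[mid]=9>6: swap A[1],A[10]; hi=9 → [6,6,9,9,9,9,9,11,9,11,9]
A[mid]=6=6: mid=2
A[mid]=9>6: swap A[2],A[9]; hi=8 → [6,6,11,9,9,9,9,11,9,9,9]
A[mid]=11>6: swap A[2],A[8]; hi=7 → [6,6,9,9,9,9,9,11,11,9,9]
A[mid]=9>6: swap A[2],A[7]; hi=6 → [6,6,11,9,9,9,9,9,11,9,9]
A[mid]=11>6: swap A[2],A[6]; hi=5 → [6,6,9,9,9,9,11,9,11,9,9]
A[mid]=9>6: swap A[2],A[5]; hi=4 → [6,6,9,9,9,9,11,9,11,9,9]
A[mid]=9>6: swap A[2],A[4]; hi=3 → [6,6,9,9,9,9,11,9,11,9,9]
A[mid]=9>6: swap A[2],A[3]; hi=2 → [6,6,9,9,9,9,11,9,11,9,9]
A[mid]=9>6: swap A[2],A[2]; hi=1 → [6,6,9,9,9,9,11,9,11,9,9]
end: lo=0, hi=1; A = [6,6,9,9,9,9,11,9,11,9,9]

(0, 1)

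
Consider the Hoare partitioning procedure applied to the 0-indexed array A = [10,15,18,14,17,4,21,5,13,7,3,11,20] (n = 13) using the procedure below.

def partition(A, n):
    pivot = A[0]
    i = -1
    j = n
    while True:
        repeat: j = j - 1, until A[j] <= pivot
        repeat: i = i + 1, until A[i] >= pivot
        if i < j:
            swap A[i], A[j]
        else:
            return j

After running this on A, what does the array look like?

pivot = A[0] = 10; i = -1, j = 13
j→10 (A[10]=3≤10), i→0 (A[0]=10≥10); i<j, swap → [3,15,18,14,17,4,21,5,13,7,10,11,20]
j→9 (A[9]=7≤10), i→1 (A[1]=15≥10); i<j, swap → [3,7,18,14,17,4,21,5,13,15,10,11,20]
j→7 (A[7]=5≤10), i→2 (A[2]=18≥10); i<j, swap → [3,7,5,14,17,4,21,18,13,15,10,11,20]
j→5 (A[5]=4≤10), i→3 (A[3]=14≥10); i<j, swap → [3,7,5,4,17,14,21,18,13,15,10,11,20]
j→3, i→4; i≥j, return j=3. A = [3,7,5,4,17,14,21,18,13,15,10,11,20]

[3,7,5,4,17,14,21,18,13,15,10,11,20]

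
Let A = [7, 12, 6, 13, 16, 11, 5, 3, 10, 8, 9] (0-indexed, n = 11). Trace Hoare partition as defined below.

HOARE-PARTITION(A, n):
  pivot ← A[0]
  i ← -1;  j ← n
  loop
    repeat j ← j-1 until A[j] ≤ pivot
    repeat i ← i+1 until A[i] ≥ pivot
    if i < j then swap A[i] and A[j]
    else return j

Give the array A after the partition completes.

[3, 5, 6, 13, 16, 11, 12, 7, 10, 8, 9]

pivot = A[0] = 7; i = -1, j = 11
j→7 (A[7]=3≤7), i→0 (A[0]=7≥7); i<j, swap → [3, 12, 6, 13, 16, 11, 5, 7, 10, 8, 9]
j→6 (A[6]=5≤7), i→1 (A[1]=12≥7); i<j, swap → [3, 5, 6, 13, 16, 11, 12, 7, 10, 8, 9]
j→2, i→3; i≥j, return j=2. A = [3, 5, 6, 13, 16, 11, 12, 7, 10, 8, 9]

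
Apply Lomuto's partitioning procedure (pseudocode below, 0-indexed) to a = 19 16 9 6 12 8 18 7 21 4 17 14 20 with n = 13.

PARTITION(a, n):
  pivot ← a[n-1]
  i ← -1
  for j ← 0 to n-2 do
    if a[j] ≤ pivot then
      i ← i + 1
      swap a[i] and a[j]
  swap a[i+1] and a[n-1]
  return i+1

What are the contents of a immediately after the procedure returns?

19 16 9 6 12 8 18 7 4 17 14 20 21

pivot = a[12] = 20; i = -1
j=0: a[0]=19 ≤ 20 → i=0, swap a[0],a[0] (no change) → 19 16 9 6 12 8 18 7 21 4 17 14 20
j=1: a[1]=16 ≤ 20 → i=1, swap a[1],a[1] (no change) → 19 16 9 6 12 8 18 7 21 4 17 14 20
j=2: a[2]=9 ≤ 20 → i=2, swap a[2],a[2] (no change) → 19 16 9 6 12 8 18 7 21 4 17 14 20
j=3: a[3]=6 ≤ 20 → i=3, swap a[3],a[3] (no change) → 19 16 9 6 12 8 18 7 21 4 17 14 20
j=4: a[4]=12 ≤ 20 → i=4, swap a[4],a[4] (no change) → 19 16 9 6 12 8 18 7 21 4 17 14 20
j=5: a[5]=8 ≤ 20 → i=5, swap a[5],a[5] (no change) → 19 16 9 6 12 8 18 7 21 4 17 14 20
j=6: a[6]=18 ≤ 20 → i=6, swap a[6],a[6] (no change) → 19 16 9 6 12 8 18 7 21 4 17 14 20
j=7: a[7]=7 ≤ 20 → i=7, swap a[7],a[7] (no change) → 19 16 9 6 12 8 18 7 21 4 17 14 20
j=8: a[8]=21 > 20 → no swap
j=9: a[9]=4 ≤ 20 → i=8, swap a[8],a[9] → 19 16 9 6 12 8 18 7 4 21 17 14 20
j=10: a[10]=17 ≤ 20 → i=9, swap a[9],a[10] → 19 16 9 6 12 8 18 7 4 17 21 14 20
j=11: a[11]=14 ≤ 20 → i=10, swap a[10],a[11] → 19 16 9 6 12 8 18 7 4 17 14 21 20
final swap a[11],a[12] → 19 16 9 6 12 8 18 7 4 17 14 20 21; return 11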